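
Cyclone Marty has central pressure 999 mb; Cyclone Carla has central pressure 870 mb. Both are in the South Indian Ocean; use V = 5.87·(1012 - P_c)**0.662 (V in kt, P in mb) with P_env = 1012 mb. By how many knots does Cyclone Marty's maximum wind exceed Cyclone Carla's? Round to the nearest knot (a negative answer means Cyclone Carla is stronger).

Cyclone Marty: ΔP = 13; V ≈ 5.87 × 13^0.662 ≈ 32.07 kt.
Cyclone Carla: ΔP = 142; V ≈ 5.87 × 142^0.662 ≈ 156.12 kt.
Difference ≈ 32.07 − 156.12 = -124.05 → -124 kt.

-124 kt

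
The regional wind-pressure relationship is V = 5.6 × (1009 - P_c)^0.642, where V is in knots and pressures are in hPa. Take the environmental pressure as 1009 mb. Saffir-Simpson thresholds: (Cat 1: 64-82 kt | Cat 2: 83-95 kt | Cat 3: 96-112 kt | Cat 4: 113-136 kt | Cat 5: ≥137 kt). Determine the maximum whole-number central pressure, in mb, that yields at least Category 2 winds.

Category 2 begins at V = 83 kt.
Required ΔP = (83/5.6)^(1/0.642) = 14.821^1.558 ≈ 66.65 mb.
P_c ≤ 1009 − 66.65 = 942.35, so the highest integer P_c is 942 mb.

942 mb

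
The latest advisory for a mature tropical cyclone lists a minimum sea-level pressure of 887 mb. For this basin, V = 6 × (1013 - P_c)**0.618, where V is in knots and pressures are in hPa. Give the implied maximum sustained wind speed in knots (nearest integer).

ΔP = 1013 − 887 = 126 mb.
126^0.618 ≈ 19.862.
V ≈ 6 × 19.862 ≈ 119.2 kt.

119 kt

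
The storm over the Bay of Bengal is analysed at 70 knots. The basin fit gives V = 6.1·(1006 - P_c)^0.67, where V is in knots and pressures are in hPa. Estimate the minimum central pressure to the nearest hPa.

968 hPa

ΔP = (V / 6.1)^(1/0.67) = (70/6.1)^1.493.
70/6.1 = 11.475; 11.475^1.493 ≈ 38.17 hPa.
P_c = 1006 − 38.17 = 967.83 ≈ 968 hPa.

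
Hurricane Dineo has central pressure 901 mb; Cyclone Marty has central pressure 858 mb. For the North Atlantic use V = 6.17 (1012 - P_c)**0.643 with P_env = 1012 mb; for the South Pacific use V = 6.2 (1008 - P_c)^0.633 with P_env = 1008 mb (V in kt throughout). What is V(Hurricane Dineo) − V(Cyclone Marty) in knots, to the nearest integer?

-20 kt

Hurricane Dineo: ΔP = 111; V ≈ 6.17 × 111^0.643 ≈ 127.48 kt.
Cyclone Marty: ΔP = 150; V ≈ 6.2 × 150^0.633 ≈ 147.86 kt.
Difference ≈ 127.48 − 147.86 = -20.38 → -20 kt.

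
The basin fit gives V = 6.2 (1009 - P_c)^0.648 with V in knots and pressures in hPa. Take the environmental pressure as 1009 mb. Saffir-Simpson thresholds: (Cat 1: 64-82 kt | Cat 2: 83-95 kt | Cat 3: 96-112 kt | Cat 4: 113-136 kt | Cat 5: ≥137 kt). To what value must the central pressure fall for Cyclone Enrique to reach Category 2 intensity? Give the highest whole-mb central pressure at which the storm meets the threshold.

954 mb

Category 2 begins at V = 83 kt.
Required ΔP = (83/6.2)^(1/0.648) = 13.387^1.543 ≈ 54.79 mb.
P_c ≤ 1009 − 54.79 = 954.21, so the highest integer P_c is 954 mb.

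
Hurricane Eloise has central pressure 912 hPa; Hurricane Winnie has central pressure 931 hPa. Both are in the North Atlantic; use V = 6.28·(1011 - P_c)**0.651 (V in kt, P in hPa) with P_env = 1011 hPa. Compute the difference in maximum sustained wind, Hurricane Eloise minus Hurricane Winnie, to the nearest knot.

16 kt

Hurricane Eloise: ΔP = 99; V ≈ 6.28 × 99^0.651 ≈ 125.06 kt.
Hurricane Winnie: ΔP = 80; V ≈ 6.28 × 80^0.651 ≈ 108.86 kt.
Difference ≈ 125.06 − 108.86 = 16.20 → 16 kt.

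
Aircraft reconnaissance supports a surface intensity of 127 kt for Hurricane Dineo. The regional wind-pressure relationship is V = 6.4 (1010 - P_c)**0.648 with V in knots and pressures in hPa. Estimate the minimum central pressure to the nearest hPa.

ΔP = (V / 6.4)^(1/0.648) = (127/6.4)^1.543.
127/6.4 = 19.844; 19.844^1.543 ≈ 100.58 hPa.
P_c = 1010 − 100.58 = 909.42 ≈ 909 hPa.

909 hPa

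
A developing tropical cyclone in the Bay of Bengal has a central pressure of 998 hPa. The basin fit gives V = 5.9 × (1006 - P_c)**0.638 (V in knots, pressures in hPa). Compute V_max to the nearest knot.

ΔP = 1006 − 998 = 8 hPa.
8^0.638 ≈ 3.769.
V ≈ 5.9 × 3.769 ≈ 22.2 kt.

22 kt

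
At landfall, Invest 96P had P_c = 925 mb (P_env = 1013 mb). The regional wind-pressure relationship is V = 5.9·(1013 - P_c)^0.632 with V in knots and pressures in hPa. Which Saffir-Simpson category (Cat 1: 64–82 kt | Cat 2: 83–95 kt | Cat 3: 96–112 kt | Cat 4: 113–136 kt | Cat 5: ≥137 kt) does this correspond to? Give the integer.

3

ΔP = 1013 − 925 = 88 mb.
V ≈ 5.9 × 88^0.632 = 5.9 × 16.94 ≈ 100 kt.
100 kt falls in the Category 3 band.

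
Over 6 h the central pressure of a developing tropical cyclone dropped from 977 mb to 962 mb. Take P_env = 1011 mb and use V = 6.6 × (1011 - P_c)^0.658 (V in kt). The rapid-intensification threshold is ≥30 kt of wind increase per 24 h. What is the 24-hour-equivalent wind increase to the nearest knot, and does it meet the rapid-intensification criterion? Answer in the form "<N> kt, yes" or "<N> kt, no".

73 kt, yes

V₁: ΔP = 34, V ≈ 6.6 × 34^0.658 ≈ 67.18 kt.
V₂: ΔP = 49, V ≈ 6.6 × 49^0.658 ≈ 85.45 kt.
ΔV over 6 h = 18.27 kt → 24 h equivalent = 18.27 × 24/6 ≈ 73.08 kt.
73 kt ≥ 30 kt ⇒ rapid intensification.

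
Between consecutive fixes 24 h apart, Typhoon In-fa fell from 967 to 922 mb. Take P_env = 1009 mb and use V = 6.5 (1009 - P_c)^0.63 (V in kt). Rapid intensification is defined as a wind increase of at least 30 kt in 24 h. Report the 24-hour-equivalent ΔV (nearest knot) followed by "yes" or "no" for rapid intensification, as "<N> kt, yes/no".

V₁: ΔP = 42, V ≈ 6.5 × 42^0.63 ≈ 68.48 kt.
V₂: ΔP = 87, V ≈ 6.5 × 87^0.63 ≈ 108.35 kt.
ΔV over 24 h = 39.87 kt → 24 h equivalent = 39.87 × 24/24 ≈ 39.87 kt.
40 kt ≥ 30 kt ⇒ rapid intensification.

40 kt, yes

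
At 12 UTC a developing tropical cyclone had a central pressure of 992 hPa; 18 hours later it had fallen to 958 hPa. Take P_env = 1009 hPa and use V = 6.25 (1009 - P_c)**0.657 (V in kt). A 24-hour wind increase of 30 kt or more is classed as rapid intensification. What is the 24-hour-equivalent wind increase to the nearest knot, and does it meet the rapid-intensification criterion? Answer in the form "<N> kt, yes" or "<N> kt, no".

V₁: ΔP = 17, V ≈ 6.25 × 17^0.657 ≈ 40.21 kt.
V₂: ΔP = 51, V ≈ 6.25 × 51^0.657 ≈ 82.75 kt.
ΔV over 18 h = 42.54 kt → 24 h equivalent = 42.54 × 24/18 ≈ 56.72 kt.
57 kt ≥ 30 kt ⇒ rapid intensification.

57 kt, yes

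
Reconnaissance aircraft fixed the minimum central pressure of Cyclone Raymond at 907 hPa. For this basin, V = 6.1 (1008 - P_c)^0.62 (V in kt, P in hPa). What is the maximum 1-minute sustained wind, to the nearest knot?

107 kt

ΔP = 1008 − 907 = 101 hPa.
101^0.62 ≈ 17.486.
V ≈ 6.1 × 17.486 ≈ 106.7 kt.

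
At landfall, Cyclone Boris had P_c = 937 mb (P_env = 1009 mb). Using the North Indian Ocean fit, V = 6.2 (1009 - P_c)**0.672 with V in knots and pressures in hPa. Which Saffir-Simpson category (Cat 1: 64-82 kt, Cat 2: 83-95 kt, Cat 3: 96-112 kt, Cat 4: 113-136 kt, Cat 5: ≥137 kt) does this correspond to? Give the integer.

ΔP = 1009 − 937 = 72 mb.
V ≈ 6.2 × 72^0.672 = 6.2 × 17.71 ≈ 110 kt.
110 kt falls in the Category 3 band.

3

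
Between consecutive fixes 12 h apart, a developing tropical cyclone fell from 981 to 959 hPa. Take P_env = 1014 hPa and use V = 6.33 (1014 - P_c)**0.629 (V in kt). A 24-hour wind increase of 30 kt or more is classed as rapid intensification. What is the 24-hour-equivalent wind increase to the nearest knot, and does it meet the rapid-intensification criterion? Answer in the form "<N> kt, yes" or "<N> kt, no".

V₁: ΔP = 33, V ≈ 6.33 × 33^0.629 ≈ 57.09 kt.
V₂: ΔP = 55, V ≈ 6.33 × 55^0.629 ≈ 78.72 kt.
ΔV over 12 h = 21.63 kt → 24 h equivalent = 21.63 × 24/12 ≈ 43.26 kt.
43 kt ≥ 30 kt ⇒ rapid intensification.

43 kt, yes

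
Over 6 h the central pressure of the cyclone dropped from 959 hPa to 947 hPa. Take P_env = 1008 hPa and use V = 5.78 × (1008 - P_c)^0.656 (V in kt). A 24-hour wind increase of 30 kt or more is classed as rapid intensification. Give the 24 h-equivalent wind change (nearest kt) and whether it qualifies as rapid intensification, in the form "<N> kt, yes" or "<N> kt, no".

46 kt, yes

V₁: ΔP = 49, V ≈ 5.78 × 49^0.656 ≈ 74.25 kt.
V₂: ΔP = 61, V ≈ 5.78 × 61^0.656 ≈ 85.72 kt.
ΔV over 6 h = 11.47 kt → 24 h equivalent = 11.47 × 24/6 ≈ 45.88 kt.
46 kt ≥ 30 kt ⇒ rapid intensification.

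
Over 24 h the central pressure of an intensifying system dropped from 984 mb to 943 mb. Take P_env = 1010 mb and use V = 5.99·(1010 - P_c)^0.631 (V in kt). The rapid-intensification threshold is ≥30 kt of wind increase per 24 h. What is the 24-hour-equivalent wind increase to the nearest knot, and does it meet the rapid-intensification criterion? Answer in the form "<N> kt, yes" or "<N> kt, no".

V₁: ΔP = 26, V ≈ 5.99 × 26^0.631 ≈ 46.80 kt.
V₂: ΔP = 67, V ≈ 5.99 × 67^0.631 ≈ 85.05 kt.
ΔV over 24 h = 38.25 kt → 24 h equivalent = 38.25 × 24/24 ≈ 38.25 kt.
38 kt ≥ 30 kt ⇒ rapid intensification.

38 kt, yes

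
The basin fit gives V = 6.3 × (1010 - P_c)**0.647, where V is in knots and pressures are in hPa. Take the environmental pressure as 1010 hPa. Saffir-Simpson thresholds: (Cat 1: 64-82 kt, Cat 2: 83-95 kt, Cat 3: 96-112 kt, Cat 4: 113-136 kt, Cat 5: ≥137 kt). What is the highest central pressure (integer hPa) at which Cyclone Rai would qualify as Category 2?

956 hPa

Category 2 begins at V = 83 kt.
Required ΔP = (83/6.3)^(1/0.647) = 13.175^1.546 ≈ 53.78 hPa.
P_c ≤ 1010 − 53.78 = 956.22, so the highest integer P_c is 956 hPa.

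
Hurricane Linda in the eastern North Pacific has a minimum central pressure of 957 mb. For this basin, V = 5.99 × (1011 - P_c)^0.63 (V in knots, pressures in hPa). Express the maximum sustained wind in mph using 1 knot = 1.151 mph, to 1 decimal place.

ΔP = 1011 − 957 = 54 mb.
V ≈ 5.99 × 54^0.63 = 5.99 × 12.343 ≈ 73.932 kt.
73.932 × 1.151 ≈ 85.10 mph → 85.1 mph.

85.1 mph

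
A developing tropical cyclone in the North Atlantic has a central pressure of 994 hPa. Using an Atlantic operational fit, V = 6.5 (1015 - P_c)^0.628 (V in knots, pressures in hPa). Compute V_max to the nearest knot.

44 kt

ΔP = 1015 − 994 = 21 hPa.
21^0.628 ≈ 6.766.
V ≈ 6.5 × 6.766 ≈ 44.0 kt.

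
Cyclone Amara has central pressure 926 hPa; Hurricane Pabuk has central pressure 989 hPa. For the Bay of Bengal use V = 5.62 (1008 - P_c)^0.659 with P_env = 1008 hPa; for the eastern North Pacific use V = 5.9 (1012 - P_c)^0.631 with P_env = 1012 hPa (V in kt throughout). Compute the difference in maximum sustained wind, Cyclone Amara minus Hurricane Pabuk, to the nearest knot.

Cyclone Amara: ΔP = 82; V ≈ 5.62 × 82^0.659 ≈ 102.55 kt.
Hurricane Pabuk: ΔP = 23; V ≈ 5.9 × 23^0.631 ≈ 42.67 kt.
Difference ≈ 102.55 − 42.67 = 59.88 → 60 kt.

60 kt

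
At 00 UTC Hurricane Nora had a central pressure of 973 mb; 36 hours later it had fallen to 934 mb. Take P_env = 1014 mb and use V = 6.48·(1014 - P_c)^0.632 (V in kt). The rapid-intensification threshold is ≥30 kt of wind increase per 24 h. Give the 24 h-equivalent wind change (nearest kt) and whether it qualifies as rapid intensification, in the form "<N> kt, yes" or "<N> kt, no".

V₁: ΔP = 41, V ≈ 6.48 × 41^0.632 ≈ 67.74 kt.
V₂: ΔP = 80, V ≈ 6.48 × 80^0.632 ≈ 103.35 kt.
ΔV over 36 h = 35.61 kt → 24 h equivalent = 35.61 × 24/36 ≈ 23.74 kt.
24 kt < 30 kt ⇒ not rapid intensification.

24 kt, no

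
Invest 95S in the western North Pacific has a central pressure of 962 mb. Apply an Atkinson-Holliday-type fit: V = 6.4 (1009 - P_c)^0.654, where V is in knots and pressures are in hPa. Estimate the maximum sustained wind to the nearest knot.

ΔP = 1009 − 962 = 47 mb.
47^0.654 ≈ 12.404.
V ≈ 6.4 × 12.404 ≈ 79.4 kt.

79 kt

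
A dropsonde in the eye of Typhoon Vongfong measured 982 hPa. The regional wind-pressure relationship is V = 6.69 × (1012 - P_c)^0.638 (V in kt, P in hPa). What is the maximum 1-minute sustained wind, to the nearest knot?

ΔP = 1012 − 982 = 30 hPa.
30^0.638 ≈ 8.758.
V ≈ 6.69 × 8.758 ≈ 58.6 kt.

59 kt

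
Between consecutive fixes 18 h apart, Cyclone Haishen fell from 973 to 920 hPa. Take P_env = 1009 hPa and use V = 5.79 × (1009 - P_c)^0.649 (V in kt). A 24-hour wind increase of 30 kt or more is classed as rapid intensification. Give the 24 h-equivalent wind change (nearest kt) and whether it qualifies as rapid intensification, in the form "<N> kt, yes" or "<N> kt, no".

63 kt, yes

V₁: ΔP = 36, V ≈ 5.79 × 36^0.649 ≈ 59.25 kt.
V₂: ΔP = 89, V ≈ 5.79 × 89^0.649 ≈ 106.62 kt.
ΔV over 18 h = 47.37 kt → 24 h equivalent = 47.37 × 24/18 ≈ 63.16 kt.
63 kt ≥ 30 kt ⇒ rapid intensification.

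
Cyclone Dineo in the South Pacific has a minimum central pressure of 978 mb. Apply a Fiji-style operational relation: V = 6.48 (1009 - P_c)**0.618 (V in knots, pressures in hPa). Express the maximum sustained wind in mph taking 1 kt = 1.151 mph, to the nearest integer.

62 mph

ΔP = 1009 − 978 = 31 mb.
V ≈ 6.48 × 31^0.618 = 6.48 × 8.350 ≈ 54.105 kt.
54.105 × 1.151 ≈ 62.27 mph → 62 mph.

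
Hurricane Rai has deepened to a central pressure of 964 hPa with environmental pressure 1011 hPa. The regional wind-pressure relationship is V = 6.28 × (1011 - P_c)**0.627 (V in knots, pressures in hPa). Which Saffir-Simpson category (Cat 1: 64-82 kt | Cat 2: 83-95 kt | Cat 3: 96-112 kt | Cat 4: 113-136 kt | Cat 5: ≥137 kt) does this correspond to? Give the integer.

ΔP = 1011 − 964 = 47 hPa.
V ≈ 6.28 × 47^0.627 = 6.28 × 11.18 ≈ 70 kt.
70 kt falls in the Category 1 band.

1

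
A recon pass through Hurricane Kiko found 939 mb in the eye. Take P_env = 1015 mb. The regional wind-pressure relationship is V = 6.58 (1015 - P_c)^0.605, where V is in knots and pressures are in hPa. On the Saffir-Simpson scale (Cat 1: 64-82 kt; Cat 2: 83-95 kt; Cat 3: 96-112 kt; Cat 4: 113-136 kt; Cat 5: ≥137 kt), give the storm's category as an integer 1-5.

ΔP = 1015 − 939 = 76 mb.
V ≈ 6.58 × 76^0.605 = 6.58 × 13.74 ≈ 90 kt.
90 kt falls in the Category 2 band.

2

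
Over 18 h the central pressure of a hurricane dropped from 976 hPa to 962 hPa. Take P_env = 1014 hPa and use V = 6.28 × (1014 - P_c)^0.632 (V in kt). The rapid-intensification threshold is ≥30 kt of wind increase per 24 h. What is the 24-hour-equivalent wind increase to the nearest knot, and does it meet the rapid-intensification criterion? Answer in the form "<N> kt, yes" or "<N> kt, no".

V₁: ΔP = 38, V ≈ 6.28 × 38^0.632 ≈ 62.57 kt.
V₂: ΔP = 52, V ≈ 6.28 × 52^0.632 ≈ 76.29 kt.
ΔV over 18 h = 13.72 kt → 24 h equivalent = 13.72 × 24/18 ≈ 18.29 kt.
18 kt < 30 kt ⇒ not rapid intensification.

18 kt, no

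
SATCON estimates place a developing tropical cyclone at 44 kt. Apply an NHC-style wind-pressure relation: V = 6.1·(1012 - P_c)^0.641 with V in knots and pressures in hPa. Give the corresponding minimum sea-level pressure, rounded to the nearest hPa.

990 hPa

ΔP = (V / 6.1)^(1/0.641) = (44/6.1)^1.560.
44/6.1 = 7.213; 7.213^1.560 ≈ 21.81 hPa.
P_c = 1012 − 21.81 = 990.19 ≈ 990 hPa.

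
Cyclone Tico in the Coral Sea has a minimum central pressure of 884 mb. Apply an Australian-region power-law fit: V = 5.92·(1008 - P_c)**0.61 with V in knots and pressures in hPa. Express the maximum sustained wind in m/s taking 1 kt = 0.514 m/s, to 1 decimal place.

57.6 m/s

ΔP = 1008 − 884 = 124 mb.
V ≈ 5.92 × 124^0.61 = 5.92 × 18.923 ≈ 112.023 kt.
112.023 × 0.514 ≈ 57.58 m/s → 57.6 m/s.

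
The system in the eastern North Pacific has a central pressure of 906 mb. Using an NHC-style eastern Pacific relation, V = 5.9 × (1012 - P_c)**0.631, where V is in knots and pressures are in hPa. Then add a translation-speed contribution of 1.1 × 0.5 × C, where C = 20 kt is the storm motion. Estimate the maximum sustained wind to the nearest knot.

ΔP = 1012 − 906 = 106 mb.
106^0.631 ≈ 18.966.
V ≈ 5.9 × 18.966 ≈ 111.9 kt.
Translation term: 1.1 × 0.5 × 20 = 11 kt.
Corrected V ≈ 122.9 kt → 123 kt.

123 kt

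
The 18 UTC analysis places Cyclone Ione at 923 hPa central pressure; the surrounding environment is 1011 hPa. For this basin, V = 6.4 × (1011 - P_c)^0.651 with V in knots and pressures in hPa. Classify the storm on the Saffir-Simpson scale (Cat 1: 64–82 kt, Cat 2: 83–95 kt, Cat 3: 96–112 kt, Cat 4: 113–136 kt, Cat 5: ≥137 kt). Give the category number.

4

ΔP = 1011 − 923 = 88 hPa.
V ≈ 6.4 × 88^0.651 = 6.4 × 18.44 ≈ 118 kt.
118 kt falls in the Category 4 band.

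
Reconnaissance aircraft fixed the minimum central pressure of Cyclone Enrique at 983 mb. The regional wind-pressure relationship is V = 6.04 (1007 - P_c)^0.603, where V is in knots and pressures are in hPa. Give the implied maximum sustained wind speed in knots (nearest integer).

41 kt

ΔP = 1007 − 983 = 24 mb.
24^0.603 ≈ 6.796.
V ≈ 6.04 × 6.796 ≈ 41.0 kt.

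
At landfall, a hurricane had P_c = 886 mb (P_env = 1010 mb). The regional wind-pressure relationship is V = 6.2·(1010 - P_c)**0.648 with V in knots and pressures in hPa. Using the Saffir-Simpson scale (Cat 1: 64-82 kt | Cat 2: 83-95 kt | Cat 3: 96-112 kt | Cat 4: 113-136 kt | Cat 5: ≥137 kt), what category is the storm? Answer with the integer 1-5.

ΔP = 1010 − 886 = 124 mb.
V ≈ 6.2 × 124^0.648 = 6.2 × 22.73 ≈ 141 kt.
141 kt falls in the Category 5 band.

5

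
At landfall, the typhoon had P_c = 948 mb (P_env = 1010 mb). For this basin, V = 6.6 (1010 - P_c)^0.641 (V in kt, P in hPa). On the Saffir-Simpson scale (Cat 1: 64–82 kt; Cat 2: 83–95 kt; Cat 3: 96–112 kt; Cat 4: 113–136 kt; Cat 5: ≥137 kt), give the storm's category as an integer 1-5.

2

ΔP = 1010 − 948 = 62 mb.
V ≈ 6.6 × 62^0.641 = 6.6 × 14.09 ≈ 93 kt.
93 kt falls in the Category 2 band.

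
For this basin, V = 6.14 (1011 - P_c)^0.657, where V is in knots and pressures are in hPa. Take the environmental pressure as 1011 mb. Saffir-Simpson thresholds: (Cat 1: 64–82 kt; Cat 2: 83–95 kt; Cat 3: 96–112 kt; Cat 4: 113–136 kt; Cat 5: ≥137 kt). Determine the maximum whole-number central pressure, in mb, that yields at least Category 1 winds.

Category 1 begins at V = 64 kt.
Required ΔP = (64/6.14)^(1/0.657) = 10.423^1.522 ≈ 35.44 mb.
P_c ≤ 1011 − 35.44 = 975.56, so the highest integer P_c is 975 mb.

975 mb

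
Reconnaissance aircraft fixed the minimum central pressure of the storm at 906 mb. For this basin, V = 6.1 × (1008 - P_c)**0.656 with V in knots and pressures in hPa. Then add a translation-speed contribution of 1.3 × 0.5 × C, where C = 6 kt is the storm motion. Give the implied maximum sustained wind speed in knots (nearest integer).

131 kt

ΔP = 1008 − 906 = 102 mb.
102^0.656 ≈ 20.780.
V ≈ 6.1 × 20.780 ≈ 126.8 kt.
Translation term: 1.3 × 0.5 × 6 = 3.9 kt.
Corrected V ≈ 130.7 kt → 131 kt.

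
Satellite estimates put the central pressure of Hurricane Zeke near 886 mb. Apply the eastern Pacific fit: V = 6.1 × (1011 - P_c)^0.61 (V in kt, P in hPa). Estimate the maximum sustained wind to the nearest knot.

116 kt

ΔP = 1011 − 886 = 125 mb.
125^0.61 ≈ 19.016.
V ≈ 6.1 × 19.016 ≈ 116.0 kt.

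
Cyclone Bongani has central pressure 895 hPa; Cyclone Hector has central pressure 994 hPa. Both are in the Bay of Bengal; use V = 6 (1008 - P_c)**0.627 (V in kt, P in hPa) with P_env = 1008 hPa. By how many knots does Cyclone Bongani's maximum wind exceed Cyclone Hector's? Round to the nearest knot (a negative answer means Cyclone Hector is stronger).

Cyclone Bongani: ΔP = 113; V ≈ 6 × 113^0.627 ≈ 116.26 kt.
Cyclone Hector: ΔP = 14; V ≈ 6 × 14^0.627 ≈ 31.39 kt.
Difference ≈ 116.26 − 31.39 = 84.87 → 85 kt.

85 kt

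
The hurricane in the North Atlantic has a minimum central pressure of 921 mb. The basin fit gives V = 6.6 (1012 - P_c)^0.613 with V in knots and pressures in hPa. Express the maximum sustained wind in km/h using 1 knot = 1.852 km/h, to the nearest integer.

ΔP = 1012 − 921 = 91 mb.
V ≈ 6.6 × 91^0.613 = 6.6 × 15.882 ≈ 104.818 kt.
104.818 × 1.852 ≈ 194.12 km/h → 194 km/h.

194 km/h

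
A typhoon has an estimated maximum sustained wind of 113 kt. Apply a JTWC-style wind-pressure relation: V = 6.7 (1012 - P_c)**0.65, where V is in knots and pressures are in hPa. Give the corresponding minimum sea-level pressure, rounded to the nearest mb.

ΔP = (V / 6.7)^(1/0.65) = (113/6.7)^1.538.
113/6.7 = 16.866; 16.866^1.538 ≈ 77.21 mb.
P_c = 1012 − 77.21 = 934.79 ≈ 935 mb.

935 mb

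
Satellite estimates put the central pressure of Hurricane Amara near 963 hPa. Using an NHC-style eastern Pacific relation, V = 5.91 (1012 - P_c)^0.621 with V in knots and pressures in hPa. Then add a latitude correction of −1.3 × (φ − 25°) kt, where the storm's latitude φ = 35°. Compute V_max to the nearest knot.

53 kt

ΔP = 1012 − 963 = 49 hPa.
49^0.621 ≈ 11.210.
V ≈ 5.91 × 11.210 ≈ 66.3 kt.
Latitude correction: −1.3 × (35 − 25) = -13 kt.
Corrected V ≈ 53.3 kt → 53 kt.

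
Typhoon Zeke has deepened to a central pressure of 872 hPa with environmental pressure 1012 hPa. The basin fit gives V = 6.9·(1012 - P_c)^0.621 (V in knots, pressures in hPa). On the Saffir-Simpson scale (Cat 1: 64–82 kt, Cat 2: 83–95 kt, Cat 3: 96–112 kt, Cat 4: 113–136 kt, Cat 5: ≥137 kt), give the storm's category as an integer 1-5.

5

ΔP = 1012 − 872 = 140 hPa.
V ≈ 6.9 × 140^0.621 = 6.9 × 21.52 ≈ 148 kt.
148 kt falls in the Category 5 band.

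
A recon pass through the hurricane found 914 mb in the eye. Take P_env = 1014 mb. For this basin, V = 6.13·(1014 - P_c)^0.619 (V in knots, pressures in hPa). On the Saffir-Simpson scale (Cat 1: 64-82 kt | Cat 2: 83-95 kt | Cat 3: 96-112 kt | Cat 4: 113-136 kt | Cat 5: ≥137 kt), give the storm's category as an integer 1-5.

3

ΔP = 1014 − 914 = 100 mb.
V ≈ 6.13 × 100^0.619 = 6.13 × 17.30 ≈ 106 kt.
106 kt falls in the Category 3 band.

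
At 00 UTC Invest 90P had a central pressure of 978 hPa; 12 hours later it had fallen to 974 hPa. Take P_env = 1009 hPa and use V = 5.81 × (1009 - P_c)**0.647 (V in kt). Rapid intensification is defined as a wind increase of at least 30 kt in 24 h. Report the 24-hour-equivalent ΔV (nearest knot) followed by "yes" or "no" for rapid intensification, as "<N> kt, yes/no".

9 kt, no

V₁: ΔP = 31, V ≈ 5.81 × 31^0.647 ≈ 53.59 kt.
V₂: ΔP = 35, V ≈ 5.81 × 35^0.647 ≈ 57.97 kt.
ΔV over 12 h = 4.38 kt → 24 h equivalent = 4.38 × 24/12 ≈ 8.76 kt.
9 kt < 30 kt ⇒ not rapid intensification.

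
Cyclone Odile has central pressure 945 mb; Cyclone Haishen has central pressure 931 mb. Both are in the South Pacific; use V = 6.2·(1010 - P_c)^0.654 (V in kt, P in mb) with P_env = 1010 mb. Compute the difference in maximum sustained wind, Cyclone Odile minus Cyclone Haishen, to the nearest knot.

-13 kt

Cyclone Odile: ΔP = 65; V ≈ 6.2 × 65^0.654 ≈ 95.07 kt.
Cyclone Haishen: ΔP = 79; V ≈ 6.2 × 79^0.654 ≈ 108.00 kt.
Difference ≈ 95.07 − 108.00 = -12.93 → -13 kt.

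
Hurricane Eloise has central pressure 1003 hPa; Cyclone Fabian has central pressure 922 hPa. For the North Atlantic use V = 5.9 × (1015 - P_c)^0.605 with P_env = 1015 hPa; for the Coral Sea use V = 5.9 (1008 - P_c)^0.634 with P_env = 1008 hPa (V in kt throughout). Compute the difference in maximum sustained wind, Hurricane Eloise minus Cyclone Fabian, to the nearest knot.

Hurricane Eloise: ΔP = 12; V ≈ 5.9 × 12^0.605 ≈ 26.53 kt.
Cyclone Fabian: ΔP = 86; V ≈ 5.9 × 86^0.634 ≈ 99.39 kt.
Difference ≈ 26.53 − 99.39 = -72.86 → -73 kt.

-73 kt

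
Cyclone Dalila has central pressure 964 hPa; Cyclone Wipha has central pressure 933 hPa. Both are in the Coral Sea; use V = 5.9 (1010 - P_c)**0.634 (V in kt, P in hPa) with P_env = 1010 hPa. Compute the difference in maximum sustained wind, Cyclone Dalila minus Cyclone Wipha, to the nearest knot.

Cyclone Dalila: ΔP = 46; V ≈ 5.9 × 46^0.634 ≈ 66.84 kt.
Cyclone Wipha: ΔP = 77; V ≈ 5.9 × 77^0.634 ≈ 92.66 kt.
Difference ≈ 66.84 − 92.66 = -25.82 → -26 kt.

-26 kt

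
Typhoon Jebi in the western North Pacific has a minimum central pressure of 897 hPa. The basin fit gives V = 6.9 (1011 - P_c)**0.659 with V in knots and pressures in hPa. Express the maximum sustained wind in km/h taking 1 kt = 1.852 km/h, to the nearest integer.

ΔP = 1011 − 897 = 114 hPa.
V ≈ 6.9 × 114^0.659 = 6.9 × 22.673 ≈ 156.441 kt.
156.441 × 1.852 ≈ 289.73 km/h → 290 km/h.

290 km/h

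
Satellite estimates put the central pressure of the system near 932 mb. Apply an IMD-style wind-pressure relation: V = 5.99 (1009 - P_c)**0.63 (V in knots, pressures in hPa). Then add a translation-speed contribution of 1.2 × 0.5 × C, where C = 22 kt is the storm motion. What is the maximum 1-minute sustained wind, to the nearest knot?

ΔP = 1009 − 932 = 77 mb.
77^0.63 ≈ 15.434.
V ≈ 5.99 × 15.434 ≈ 92.5 kt.
Translation term: 1.2 × 0.5 × 22 = 13.2 kt.
Corrected V ≈ 105.7 kt → 106 kt.

106 kt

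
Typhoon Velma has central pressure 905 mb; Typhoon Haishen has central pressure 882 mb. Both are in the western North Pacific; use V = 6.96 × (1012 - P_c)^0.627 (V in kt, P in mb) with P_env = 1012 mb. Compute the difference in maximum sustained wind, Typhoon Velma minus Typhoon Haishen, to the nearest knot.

Typhoon Velma: ΔP = 107; V ≈ 6.96 × 107^0.627 ≈ 130.33 kt.
Typhoon Haishen: ΔP = 130; V ≈ 6.96 × 130^0.627 ≈ 147.25 kt.
Difference ≈ 130.33 − 147.25 = -16.92 → -17 kt.

-17 kt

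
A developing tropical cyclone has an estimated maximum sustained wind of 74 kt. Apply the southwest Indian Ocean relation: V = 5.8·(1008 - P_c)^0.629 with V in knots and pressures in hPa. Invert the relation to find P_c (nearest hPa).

ΔP = (V / 5.8)^(1/0.629) = (74/5.8)^1.590.
74/5.8 = 12.759; 12.759^1.590 ≈ 57.28 hPa.
P_c = 1008 − 57.28 = 950.72 ≈ 951 hPa.

951 hPa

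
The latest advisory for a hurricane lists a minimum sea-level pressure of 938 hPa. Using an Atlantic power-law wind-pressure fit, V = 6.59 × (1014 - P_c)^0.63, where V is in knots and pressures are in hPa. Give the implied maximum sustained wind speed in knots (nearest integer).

101 kt

ΔP = 1014 − 938 = 76 hPa.
76^0.63 ≈ 15.308.
V ≈ 6.59 × 15.308 ≈ 100.9 kt.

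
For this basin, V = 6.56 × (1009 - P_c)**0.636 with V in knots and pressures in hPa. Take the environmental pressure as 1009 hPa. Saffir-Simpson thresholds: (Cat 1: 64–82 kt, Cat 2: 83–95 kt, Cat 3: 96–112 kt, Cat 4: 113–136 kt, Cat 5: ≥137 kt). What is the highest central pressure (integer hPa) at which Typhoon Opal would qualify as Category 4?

921 hPa

Category 4 begins at V = 113 kt.
Required ΔP = (113/6.56)^(1/0.636) = 17.226^1.572 ≈ 87.84 hPa.
P_c ≤ 1009 − 87.84 = 921.16, so the highest integer P_c is 921 hPa.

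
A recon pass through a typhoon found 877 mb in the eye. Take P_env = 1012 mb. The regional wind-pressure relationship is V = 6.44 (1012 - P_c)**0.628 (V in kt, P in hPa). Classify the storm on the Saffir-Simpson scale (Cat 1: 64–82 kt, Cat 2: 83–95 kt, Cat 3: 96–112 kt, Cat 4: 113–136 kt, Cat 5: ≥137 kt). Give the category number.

ΔP = 1012 − 877 = 135 mb.
V ≈ 6.44 × 135^0.628 = 6.44 × 21.77 ≈ 140 kt.
140 kt falls in the Category 5 band.

5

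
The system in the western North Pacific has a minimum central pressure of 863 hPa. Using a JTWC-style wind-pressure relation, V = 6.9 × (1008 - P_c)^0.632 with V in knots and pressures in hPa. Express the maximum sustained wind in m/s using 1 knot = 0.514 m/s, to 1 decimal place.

82.4 m/s

ΔP = 1008 − 863 = 145 hPa.
V ≈ 6.9 × 145^0.632 = 6.9 × 23.227 ≈ 160.263 kt.
160.263 × 0.514 ≈ 82.38 m/s → 82.4 m/s.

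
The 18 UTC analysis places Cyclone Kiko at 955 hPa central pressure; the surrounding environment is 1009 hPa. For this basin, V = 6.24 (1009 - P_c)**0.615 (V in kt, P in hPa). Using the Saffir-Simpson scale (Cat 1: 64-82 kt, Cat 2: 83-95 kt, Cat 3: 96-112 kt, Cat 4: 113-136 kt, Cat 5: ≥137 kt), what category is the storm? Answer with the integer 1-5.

ΔP = 1009 − 955 = 54 hPa.
V ≈ 6.24 × 54^0.615 = 6.24 × 11.63 ≈ 73 kt.
73 kt falls in the Category 1 band.

1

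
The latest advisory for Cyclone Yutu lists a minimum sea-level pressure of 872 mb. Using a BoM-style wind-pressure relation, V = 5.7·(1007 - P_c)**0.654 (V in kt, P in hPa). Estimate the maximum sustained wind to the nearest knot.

141 kt

ΔP = 1007 − 872 = 135 mb.
135^0.654 ≈ 24.731.
V ≈ 5.7 × 24.731 ≈ 141.0 kt.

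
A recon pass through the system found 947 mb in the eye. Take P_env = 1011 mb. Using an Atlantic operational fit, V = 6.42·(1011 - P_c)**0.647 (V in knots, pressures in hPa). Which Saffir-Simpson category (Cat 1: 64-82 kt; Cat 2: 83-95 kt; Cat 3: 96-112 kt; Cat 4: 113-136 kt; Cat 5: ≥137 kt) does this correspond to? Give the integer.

2

ΔP = 1011 − 947 = 64 mb.
V ≈ 6.42 × 64^0.647 = 6.42 × 14.74 ≈ 95 kt.
95 kt falls in the Category 2 band.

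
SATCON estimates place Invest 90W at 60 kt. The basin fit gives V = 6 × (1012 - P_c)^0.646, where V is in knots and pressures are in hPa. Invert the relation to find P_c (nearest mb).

ΔP = (V / 6)^(1/0.646) = (60/6)^1.548.
60/6 = 10.000; 10.000^1.548 ≈ 35.32 mb.
P_c = 1012 − 35.32 = 976.68 ≈ 977 mb.

977 mb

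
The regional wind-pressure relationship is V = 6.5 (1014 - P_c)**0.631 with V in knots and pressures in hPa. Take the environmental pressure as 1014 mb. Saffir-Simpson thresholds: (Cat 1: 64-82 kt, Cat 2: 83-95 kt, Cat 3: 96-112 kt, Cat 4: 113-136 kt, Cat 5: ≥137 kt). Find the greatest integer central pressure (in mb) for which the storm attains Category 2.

957 mb

Category 2 begins at V = 83 kt.
Required ΔP = (83/6.5)^(1/0.631) = 12.769^1.585 ≈ 56.63 mb.
P_c ≤ 1014 − 56.63 = 957.37, so the highest integer P_c is 957 mb.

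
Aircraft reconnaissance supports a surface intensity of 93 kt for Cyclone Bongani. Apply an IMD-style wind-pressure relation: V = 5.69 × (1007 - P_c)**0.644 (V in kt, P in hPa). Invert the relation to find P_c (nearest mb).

ΔP = (V / 5.69)^(1/0.644) = (93/5.69)^1.553.
93/5.69 = 16.344; 16.344^1.553 ≈ 76.58 mb.
P_c = 1007 − 76.58 = 930.42 ≈ 930 mb.

930 mb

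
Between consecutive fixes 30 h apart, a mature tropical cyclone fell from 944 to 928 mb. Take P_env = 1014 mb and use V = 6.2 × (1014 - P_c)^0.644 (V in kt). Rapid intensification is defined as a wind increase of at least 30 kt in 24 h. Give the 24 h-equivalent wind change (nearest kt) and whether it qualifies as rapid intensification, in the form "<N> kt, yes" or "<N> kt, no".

11 kt, no

V₁: ΔP = 70, V ≈ 6.2 × 70^0.644 ≈ 95.64 kt.
V₂: ΔP = 86, V ≈ 6.2 × 86^0.644 ≈ 109.20 kt.
ΔV over 30 h = 13.56 kt → 24 h equivalent = 13.56 × 24/30 ≈ 10.85 kt.
11 kt < 30 kt ⇒ not rapid intensification.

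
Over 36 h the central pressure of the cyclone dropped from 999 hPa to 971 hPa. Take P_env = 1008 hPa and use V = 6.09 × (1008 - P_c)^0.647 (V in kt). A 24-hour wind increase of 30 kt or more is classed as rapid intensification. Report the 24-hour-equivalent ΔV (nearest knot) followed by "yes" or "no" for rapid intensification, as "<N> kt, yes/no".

V₁: ΔP = 9, V ≈ 6.09 × 9^0.647 ≈ 25.24 kt.
V₂: ΔP = 37, V ≈ 6.09 × 37^0.647 ≈ 62.99 kt.
ΔV over 36 h = 37.75 kt → 24 h equivalent = 37.75 × 24/36 ≈ 25.17 kt.
25 kt < 30 kt ⇒ not rapid intensification.

25 kt, no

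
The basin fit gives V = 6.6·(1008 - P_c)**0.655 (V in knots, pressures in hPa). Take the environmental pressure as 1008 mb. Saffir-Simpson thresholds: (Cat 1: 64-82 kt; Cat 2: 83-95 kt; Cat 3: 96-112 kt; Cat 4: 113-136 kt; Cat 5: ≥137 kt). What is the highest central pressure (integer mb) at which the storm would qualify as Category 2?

Category 2 begins at V = 83 kt.
Required ΔP = (83/6.6)^(1/0.655) = 12.576^1.527 ≈ 47.72 mb.
P_c ≤ 1008 − 47.72 = 960.28, so the highest integer P_c is 960 mb.

960 mb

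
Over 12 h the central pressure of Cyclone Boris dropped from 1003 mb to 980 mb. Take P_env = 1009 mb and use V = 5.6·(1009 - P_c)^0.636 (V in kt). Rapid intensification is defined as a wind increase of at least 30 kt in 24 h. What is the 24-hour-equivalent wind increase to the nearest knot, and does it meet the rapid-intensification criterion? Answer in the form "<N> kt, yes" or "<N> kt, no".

60 kt, yes

V₁: ΔP = 6, V ≈ 5.6 × 6^0.636 ≈ 17.50 kt.
V₂: ΔP = 29, V ≈ 5.6 × 29^0.636 ≈ 47.67 kt.
ΔV over 12 h = 30.17 kt → 24 h equivalent = 30.17 × 24/12 ≈ 60.34 kt.
60 kt ≥ 30 kt ⇒ rapid intensification.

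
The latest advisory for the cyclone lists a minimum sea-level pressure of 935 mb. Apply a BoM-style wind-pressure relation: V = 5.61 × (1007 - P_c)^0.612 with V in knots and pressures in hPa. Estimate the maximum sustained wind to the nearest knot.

77 kt

ΔP = 1007 − 935 = 72 mb.
72^0.612 ≈ 13.699.
V ≈ 5.61 × 13.699 ≈ 76.9 kt.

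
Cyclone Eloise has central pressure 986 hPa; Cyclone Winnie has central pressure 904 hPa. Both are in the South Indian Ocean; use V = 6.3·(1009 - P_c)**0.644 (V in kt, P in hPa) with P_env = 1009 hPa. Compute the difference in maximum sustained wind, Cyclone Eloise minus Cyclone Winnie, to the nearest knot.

-79 kt

Cyclone Eloise: ΔP = 23; V ≈ 6.3 × 23^0.644 ≈ 47.46 kt.
Cyclone Winnie: ΔP = 105; V ≈ 6.3 × 105^0.644 ≈ 126.18 kt.
Difference ≈ 47.46 − 126.18 = -78.72 → -79 kt.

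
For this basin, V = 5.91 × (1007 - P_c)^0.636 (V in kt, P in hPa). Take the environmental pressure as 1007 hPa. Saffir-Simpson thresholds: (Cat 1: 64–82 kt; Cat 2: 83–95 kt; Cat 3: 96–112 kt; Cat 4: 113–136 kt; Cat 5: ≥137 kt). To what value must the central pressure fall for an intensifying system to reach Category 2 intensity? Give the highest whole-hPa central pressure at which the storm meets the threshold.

943 hPa

Category 2 begins at V = 83 kt.
Required ΔP = (83/5.91)^(1/0.636) = 14.044^1.572 ≈ 63.71 hPa.
P_c ≤ 1007 − 63.71 = 943.29, so the highest integer P_c is 943 hPa.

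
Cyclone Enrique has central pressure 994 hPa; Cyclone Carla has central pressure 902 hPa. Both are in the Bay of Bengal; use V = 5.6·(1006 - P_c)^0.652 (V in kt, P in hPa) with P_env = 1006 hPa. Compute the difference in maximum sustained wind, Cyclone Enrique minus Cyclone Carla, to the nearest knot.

-87 kt

Cyclone Enrique: ΔP = 12; V ≈ 5.6 × 12^0.652 ≈ 28.30 kt.
Cyclone Carla: ΔP = 104; V ≈ 5.6 × 104^0.652 ≈ 115.69 kt.
Difference ≈ 28.30 − 115.69 = -87.39 → -87 kt.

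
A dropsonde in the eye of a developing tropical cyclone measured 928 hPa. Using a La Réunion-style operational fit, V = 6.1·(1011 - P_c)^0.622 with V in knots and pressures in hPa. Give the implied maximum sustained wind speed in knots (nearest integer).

95 kt

ΔP = 1011 − 928 = 83 hPa.
83^0.622 ≈ 15.619.
V ≈ 6.1 × 15.619 ≈ 95.3 kt.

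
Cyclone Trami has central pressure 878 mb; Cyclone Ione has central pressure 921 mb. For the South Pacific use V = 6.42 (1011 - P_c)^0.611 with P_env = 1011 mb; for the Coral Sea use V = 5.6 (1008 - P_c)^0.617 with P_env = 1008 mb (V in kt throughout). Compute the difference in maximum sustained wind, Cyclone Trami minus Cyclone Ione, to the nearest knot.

39 kt

Cyclone Trami: ΔP = 133; V ≈ 6.42 × 133^0.611 ≈ 127.41 kt.
Cyclone Ione: ΔP = 87; V ≈ 5.6 × 87^0.617 ≈ 88.08 kt.
Difference ≈ 127.41 − 88.08 = 39.33 → 39 kt.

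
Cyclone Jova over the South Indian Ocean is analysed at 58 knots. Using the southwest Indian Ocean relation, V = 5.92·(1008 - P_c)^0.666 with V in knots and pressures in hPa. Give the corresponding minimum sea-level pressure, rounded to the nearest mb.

ΔP = (V / 5.92)^(1/0.666) = (58/5.92)^1.502.
58/5.92 = 9.797; 9.797^1.502 ≈ 30.77 mb.
P_c = 1008 − 30.77 = 977.23 ≈ 977 mb.

977 mb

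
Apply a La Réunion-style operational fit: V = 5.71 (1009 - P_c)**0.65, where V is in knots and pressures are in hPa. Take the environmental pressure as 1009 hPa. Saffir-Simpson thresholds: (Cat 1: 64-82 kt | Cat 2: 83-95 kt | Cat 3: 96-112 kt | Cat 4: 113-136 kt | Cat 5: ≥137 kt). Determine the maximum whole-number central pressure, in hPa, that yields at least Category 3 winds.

Category 3 begins at V = 96 kt.
Required ΔP = (96/5.71)^(1/0.65) = 16.813^1.538 ≈ 76.84 hPa.
P_c ≤ 1009 − 76.84 = 932.16, so the highest integer P_c is 932 hPa.

932 hPa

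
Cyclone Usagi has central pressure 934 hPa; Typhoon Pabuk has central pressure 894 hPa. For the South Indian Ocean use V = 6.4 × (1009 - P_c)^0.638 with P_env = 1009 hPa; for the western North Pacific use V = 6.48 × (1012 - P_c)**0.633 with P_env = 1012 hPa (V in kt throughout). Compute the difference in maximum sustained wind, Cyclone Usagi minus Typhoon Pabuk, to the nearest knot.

Cyclone Usagi: ΔP = 75; V ≈ 6.4 × 75^0.638 ≈ 100.57 kt.
Typhoon Pabuk: ΔP = 118; V ≈ 6.48 × 118^0.633 ≈ 132.76 kt.
Difference ≈ 100.57 − 132.76 = -32.19 → -32 kt.

-32 kt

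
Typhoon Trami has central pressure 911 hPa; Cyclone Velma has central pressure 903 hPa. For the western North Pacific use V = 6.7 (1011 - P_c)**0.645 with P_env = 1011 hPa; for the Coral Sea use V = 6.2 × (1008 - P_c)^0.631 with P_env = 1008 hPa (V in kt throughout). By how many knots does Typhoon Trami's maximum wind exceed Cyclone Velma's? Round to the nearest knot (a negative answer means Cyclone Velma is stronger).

Typhoon Trami: ΔP = 100; V ≈ 6.7 × 100^0.645 ≈ 130.64 kt.
Cyclone Velma: ΔP = 105; V ≈ 6.2 × 105^0.631 ≈ 116.89 kt.
Difference ≈ 130.64 − 116.89 = 13.75 → 14 kt.

14 kt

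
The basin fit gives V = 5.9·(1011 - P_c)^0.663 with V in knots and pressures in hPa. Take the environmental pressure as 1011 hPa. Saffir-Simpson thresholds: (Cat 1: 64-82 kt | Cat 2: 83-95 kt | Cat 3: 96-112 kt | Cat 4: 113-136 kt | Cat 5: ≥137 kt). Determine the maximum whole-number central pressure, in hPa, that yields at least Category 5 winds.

896 hPa

Category 5 begins at V = 137 kt.
Required ΔP = (137/5.9)^(1/0.663) = 23.220^1.508 ≈ 114.85 hPa.
P_c ≤ 1011 − 114.85 = 896.15, so the highest integer P_c is 896 hPa.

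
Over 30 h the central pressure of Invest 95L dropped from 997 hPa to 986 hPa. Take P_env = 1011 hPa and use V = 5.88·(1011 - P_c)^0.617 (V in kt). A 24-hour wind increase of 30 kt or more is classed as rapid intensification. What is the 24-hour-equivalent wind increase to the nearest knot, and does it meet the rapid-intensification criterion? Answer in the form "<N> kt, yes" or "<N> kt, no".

V₁: ΔP = 14, V ≈ 5.88 × 14^0.617 ≈ 29.96 kt.
V₂: ΔP = 25, V ≈ 5.88 × 25^0.617 ≈ 42.85 kt.
ΔV over 30 h = 12.89 kt → 24 h equivalent = 12.89 × 24/30 ≈ 10.31 kt.
10 kt < 30 kt ⇒ not rapid intensification.

10 kt, no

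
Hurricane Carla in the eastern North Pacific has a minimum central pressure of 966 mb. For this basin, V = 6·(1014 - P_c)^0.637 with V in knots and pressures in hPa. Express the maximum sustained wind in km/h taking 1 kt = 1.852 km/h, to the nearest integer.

ΔP = 1014 − 966 = 48 mb.
V ≈ 6 × 48^0.637 = 6 × 11.775 ≈ 70.648 kt.
70.648 × 1.852 ≈ 130.84 km/h → 131 km/h.

131 km/h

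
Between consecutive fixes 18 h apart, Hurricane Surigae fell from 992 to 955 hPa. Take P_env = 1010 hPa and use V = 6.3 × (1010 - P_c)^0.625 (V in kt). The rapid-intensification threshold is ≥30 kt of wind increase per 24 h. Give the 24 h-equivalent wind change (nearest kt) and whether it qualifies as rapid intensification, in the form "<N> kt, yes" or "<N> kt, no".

52 kt, yes

V₁: ΔP = 18, V ≈ 6.3 × 18^0.625 ≈ 38.36 kt.
V₂: ΔP = 55, V ≈ 6.3 × 55^0.625 ≈ 77.10 kt.
ΔV over 18 h = 38.74 kt → 24 h equivalent = 38.74 × 24/18 ≈ 51.65 kt.
52 kt ≥ 30 kt ⇒ rapid intensification.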